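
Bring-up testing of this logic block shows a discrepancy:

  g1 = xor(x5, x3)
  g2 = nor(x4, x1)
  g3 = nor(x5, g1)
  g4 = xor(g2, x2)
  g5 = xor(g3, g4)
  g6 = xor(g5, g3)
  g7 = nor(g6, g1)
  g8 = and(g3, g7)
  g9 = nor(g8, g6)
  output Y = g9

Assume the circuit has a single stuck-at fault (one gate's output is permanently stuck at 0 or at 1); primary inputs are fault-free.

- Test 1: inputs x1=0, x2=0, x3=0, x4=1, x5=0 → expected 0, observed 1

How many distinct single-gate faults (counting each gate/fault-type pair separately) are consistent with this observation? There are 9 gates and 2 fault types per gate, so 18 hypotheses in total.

Fault-free: g1=0, g2=0, g3=1, g4=0, g5=1, g6=0, g7=1, g8=1, g9=0 → 0. Observed 1.
  g1: stuck-at-1 ✓; others ✗
  g2: none of the 2 fault types match ✗
  g3: stuck-at-0 ✓; others ✗
  g4: none of the 2 fault types match ✗
  g5: none of the 2 fault types match ✗
  g6: none of the 2 fault types match ✗
  g7: stuck-at-0 ✓; others ✗
  g8: stuck-at-0 ✓; others ✗
  g9: stuck-at-1 ✓; others ✗
Consistent faults: {g1 stuck-at-1, g3 stuck-at-0, g7 stuck-at-0, g8 stuck-at-0, g9 stuck-at-1} — 5 in all.

5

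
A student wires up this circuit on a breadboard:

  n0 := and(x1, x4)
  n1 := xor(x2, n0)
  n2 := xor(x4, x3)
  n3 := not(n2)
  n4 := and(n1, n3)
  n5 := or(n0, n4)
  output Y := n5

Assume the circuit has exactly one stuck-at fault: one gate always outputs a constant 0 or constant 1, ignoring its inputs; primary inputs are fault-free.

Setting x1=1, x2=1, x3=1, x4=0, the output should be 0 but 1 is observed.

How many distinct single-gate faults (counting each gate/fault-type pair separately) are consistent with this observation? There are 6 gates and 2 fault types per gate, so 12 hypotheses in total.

5

Fault-free: n0=0, n1=1, n2=1, n3=0, n4=0, n5=0 → 0. Observed 1.
  n0 stuck-at-0: output 0 ✗
  n0 stuck-at-1: output 1 ✓
  n1 stuck-at-0: output 0 ✗
  n1 stuck-at-1: output 0 ✗
  n2 stuck-at-0: output 1 ✓
  n2 stuck-at-1: output 0 ✗
  n3 stuck-at-0: output 0 ✗
  n3 stuck-at-1: output 1 ✓
  n4 stuck-at-0: output 0 ✗
  n4 stuck-at-1: output 1 ✓
  n5 stuck-at-0: output 0 ✗
  n5 stuck-at-1: output 1 ✓
Consistent faults: {n0 stuck-at-1, n2 stuck-at-0, n3 stuck-at-1, n4 stuck-at-1, n5 stuck-at-1} — 5 in all.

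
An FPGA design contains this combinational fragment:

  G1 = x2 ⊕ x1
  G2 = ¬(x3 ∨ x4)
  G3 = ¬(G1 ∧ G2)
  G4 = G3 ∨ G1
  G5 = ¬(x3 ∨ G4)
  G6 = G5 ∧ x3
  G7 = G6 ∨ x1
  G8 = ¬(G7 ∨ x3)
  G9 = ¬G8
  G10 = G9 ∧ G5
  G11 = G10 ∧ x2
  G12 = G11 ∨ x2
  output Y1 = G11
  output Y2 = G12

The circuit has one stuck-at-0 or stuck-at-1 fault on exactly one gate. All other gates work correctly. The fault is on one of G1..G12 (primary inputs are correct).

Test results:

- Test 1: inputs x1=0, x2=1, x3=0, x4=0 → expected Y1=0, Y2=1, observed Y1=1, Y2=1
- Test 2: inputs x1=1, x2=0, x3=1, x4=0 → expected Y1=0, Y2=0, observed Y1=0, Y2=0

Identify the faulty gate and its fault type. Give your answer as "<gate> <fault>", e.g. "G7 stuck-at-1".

Fault-free values for test 1 (x1=0, x2=1, x3=0, x4=0): G1=1, G2=1, G3=0, G4=1, G5=0, G6=0, G7=0, G8=1, G9=0, G10=0, G11=0, G12=1, giving Y1=0, Y2=1. Observed Y1=1, Y2=1.
Test 1: faults giving observed Y1=1, Y2=1 are {G10 stuck-at-1, G11 stuck-at-1}.
Test 2 (x1=1, x2=0, x3=1, x4=0): fault-free G1=1, G2=0, G3=1, G4=1, G5=0, G6=0, G7=1, G8=0, G9=1, G10=0, G11=0, G12=0 → Y1=0, Y2=0; observed Y1=0, Y2=0. Eliminates G11 stuck-at-1.
Only G10 stuck-at-1 is consistent with every test.

G10 stuck-at-1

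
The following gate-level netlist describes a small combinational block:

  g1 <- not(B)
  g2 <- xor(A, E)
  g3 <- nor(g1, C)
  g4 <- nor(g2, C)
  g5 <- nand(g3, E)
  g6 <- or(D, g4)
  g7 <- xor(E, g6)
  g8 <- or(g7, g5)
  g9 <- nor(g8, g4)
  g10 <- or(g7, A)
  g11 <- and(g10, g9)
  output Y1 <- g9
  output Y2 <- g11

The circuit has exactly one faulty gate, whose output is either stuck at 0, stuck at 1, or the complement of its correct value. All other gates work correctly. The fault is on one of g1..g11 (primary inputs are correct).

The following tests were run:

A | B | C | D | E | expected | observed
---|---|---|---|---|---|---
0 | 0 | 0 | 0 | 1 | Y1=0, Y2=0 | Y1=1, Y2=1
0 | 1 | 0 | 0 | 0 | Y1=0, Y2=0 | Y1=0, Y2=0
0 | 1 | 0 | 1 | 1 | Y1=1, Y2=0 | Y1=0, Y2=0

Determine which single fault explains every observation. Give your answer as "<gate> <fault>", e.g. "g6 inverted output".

g8 inverted output

Fault-free values for test 1 (A=0, B=0, C=0, D=0, E=1): g1=1, g2=1, g3=0, g4=0, g5=1, g6=0, g7=1, g8=1, g9=0, g10=1, g11=0, giving Y1=0, Y2=0. Observed Y1=1, Y2=1.
Test 1: faults giving observed Y1=1, Y2=1 are {g8 stuck-at-0, g8 inverted output, g9 stuck-at-1, g9 inverted output}.
Test 2 (A=0, B=1, C=0, D=0, E=0): fault-free g1=0, g2=0, g3=1, g4=1, g5=1, g6=1, g7=1, g8=1, g9=0, g10=1, g11=0 → Y1=0, Y2=0; observed Y1=0, Y2=0. Eliminates g9 stuck-at-1, g9 inverted output.
Test 3 (A=0, B=1, C=0, D=1, E=1): fault-free g1=0, g2=1, g3=1, g4=0, g5=0, g6=1, g7=0, g8=0, g9=1, g10=0, g11=0 → Y1=1, Y2=0; observed Y1=0, Y2=0. Eliminates g8 stuck-at-0.
Only g8 inverted output is consistent with every test.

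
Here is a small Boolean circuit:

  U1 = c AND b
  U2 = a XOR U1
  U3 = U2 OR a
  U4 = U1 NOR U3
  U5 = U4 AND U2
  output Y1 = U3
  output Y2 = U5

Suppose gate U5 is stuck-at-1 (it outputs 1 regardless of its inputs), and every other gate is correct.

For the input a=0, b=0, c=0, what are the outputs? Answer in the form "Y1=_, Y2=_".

Y1=0, Y2=1

Propagate with U5 forced: U1=0, U2=0, U3=0, U4=1, U5=1 [stuck-at-1].
So the outputs are Y1=0, Y2=1. (Without the fault they would be Y1=0, Y2=0.)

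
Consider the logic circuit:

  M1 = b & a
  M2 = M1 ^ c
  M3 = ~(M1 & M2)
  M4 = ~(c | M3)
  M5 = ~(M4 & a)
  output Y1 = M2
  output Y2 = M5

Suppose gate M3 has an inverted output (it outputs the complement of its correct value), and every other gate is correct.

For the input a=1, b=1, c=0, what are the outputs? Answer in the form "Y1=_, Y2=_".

Propagate with M3 forced: M1=1, M2=1, M3=1 [inverted output], M4=0, M5=1.
So the outputs are Y1=1, Y2=1. (Without the fault they would be Y1=1, Y2=0.)

Y1=1, Y2=1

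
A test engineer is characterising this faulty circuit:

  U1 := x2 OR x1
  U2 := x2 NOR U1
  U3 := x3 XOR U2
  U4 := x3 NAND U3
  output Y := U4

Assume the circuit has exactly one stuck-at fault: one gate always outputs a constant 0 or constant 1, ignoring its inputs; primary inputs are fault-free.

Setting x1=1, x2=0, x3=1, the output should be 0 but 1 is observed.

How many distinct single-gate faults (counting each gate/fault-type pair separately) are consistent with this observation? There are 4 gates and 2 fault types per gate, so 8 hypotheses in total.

4

Fault-free: U1=1, U2=0, U3=1, U4=0 → 0. Observed 1.
  U1 stuck-at-0: output 1 ✓
  U1 stuck-at-1: output 0 ✗
  U2 stuck-at-0: output 0 ✗
  U2 stuck-at-1: output 1 ✓
  U3 stuck-at-0: output 1 ✓
  U3 stuck-at-1: output 0 ✗
  U4 stuck-at-0: output 0 ✗
  U4 stuck-at-1: output 1 ✓
Consistent faults: {U1 stuck-at-0, U2 stuck-at-1, U3 stuck-at-0, U4 stuck-at-1} — 4 in all.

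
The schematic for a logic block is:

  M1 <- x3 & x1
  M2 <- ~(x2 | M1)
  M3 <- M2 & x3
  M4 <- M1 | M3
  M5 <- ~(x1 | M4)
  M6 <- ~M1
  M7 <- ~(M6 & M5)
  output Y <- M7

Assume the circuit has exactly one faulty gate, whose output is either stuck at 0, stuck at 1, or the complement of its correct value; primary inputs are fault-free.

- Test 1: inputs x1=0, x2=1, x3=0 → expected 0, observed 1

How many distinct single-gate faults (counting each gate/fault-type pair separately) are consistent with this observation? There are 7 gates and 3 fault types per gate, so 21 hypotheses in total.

Fault-free: M1=0, M2=0, M3=0, M4=0, M5=1, M6=1, M7=0 → 0. Observed 1.
  M1: stuck-at-1, inverted output ✓; others ✗
  M2: none of the 3 fault types match ✗
  M3: stuck-at-1, inverted output ✓; others ✗
  M4: stuck-at-1, inverted output ✓; others ✗
  M5: stuck-at-0, inverted output ✓; others ✗
  M6: stuck-at-0, inverted output ✓; others ✗
  M7: stuck-at-1, inverted output ✓; others ✗
Consistent faults: {M1 stuck-at-1, M1 inverted output, M3 stuck-at-1, M3 inverted output, M4 stuck-at-1, M4 inverted output, M5 stuck-at-0, M5 inverted output, M6 stuck-at-0, M6 inverted output, M7 stuck-at-1, M7 inverted output} — 12 in all.

12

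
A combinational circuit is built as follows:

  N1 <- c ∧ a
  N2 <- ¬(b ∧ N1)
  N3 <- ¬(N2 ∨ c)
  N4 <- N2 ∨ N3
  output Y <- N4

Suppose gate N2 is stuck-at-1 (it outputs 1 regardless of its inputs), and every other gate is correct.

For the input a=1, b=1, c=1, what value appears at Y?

1

Propagate with N2 forced: N1=1, N2=1 [stuck-at-1], N3=0, N4=1.
So Y = 1. (Without the fault it would be 0.)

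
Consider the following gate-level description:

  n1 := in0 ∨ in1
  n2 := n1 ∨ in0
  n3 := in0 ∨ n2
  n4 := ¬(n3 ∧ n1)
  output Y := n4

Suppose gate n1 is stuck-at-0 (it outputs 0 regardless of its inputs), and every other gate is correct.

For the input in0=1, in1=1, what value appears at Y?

1

Propagate with n1 forced: n1=0 [stuck-at-0], n2=1, n3=1, n4=1.
So Y = 1. (Without the fault it would be 0.)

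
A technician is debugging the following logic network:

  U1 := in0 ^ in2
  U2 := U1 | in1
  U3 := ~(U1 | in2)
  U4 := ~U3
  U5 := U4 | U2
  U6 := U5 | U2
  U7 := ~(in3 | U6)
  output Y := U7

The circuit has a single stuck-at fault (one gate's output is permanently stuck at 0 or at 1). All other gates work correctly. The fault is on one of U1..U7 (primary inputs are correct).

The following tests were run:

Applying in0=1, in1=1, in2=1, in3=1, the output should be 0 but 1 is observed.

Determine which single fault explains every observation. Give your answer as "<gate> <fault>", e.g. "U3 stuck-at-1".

Fault-free values for test 1 (in0=1, in1=1, in2=1, in3=1): U1=0, U2=1, U3=0, U4=1, U5=1, U6=1, U7=0, giving Y=0. Observed 1.
Test 1: faults giving observed 1 are {U7 stuck-at-1}.
Only U7 stuck-at-1 is consistent with every test.

U7 stuck-at-1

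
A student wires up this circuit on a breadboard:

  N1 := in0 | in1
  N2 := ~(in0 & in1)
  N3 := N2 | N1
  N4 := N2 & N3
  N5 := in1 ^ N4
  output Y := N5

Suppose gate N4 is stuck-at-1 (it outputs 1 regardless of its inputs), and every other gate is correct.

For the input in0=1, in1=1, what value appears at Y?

0

Propagate with N4 forced: N1=1, N2=0, N3=1, N4=1 [stuck-at-1], N5=0.
So Y = 0. (Without the fault it would be 1.)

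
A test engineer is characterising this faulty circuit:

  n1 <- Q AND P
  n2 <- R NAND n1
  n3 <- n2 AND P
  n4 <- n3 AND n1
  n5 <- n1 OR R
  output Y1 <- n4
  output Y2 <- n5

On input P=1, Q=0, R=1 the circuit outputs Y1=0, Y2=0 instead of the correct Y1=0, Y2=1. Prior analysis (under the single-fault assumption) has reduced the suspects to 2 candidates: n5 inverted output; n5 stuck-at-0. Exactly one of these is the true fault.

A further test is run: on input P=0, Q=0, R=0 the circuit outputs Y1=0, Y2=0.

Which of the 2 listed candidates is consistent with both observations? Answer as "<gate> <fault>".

Evaluate each candidate on input P=0, Q=0, R=0:
  n5 inverted output: n1=0, n2=1, n3=0, n4=0, n5=1 [inverted output] → Y1=0, Y2=1 — eliminated
  n5 stuck-at-0: n1=0, n2=1, n3=0, n4=0, n5=0 [stuck-at-0] → Y1=0, Y2=0 — matches
Only n5 stuck-at-0 reproduces the observed Y1=0, Y2=0.

n5 stuck-at-0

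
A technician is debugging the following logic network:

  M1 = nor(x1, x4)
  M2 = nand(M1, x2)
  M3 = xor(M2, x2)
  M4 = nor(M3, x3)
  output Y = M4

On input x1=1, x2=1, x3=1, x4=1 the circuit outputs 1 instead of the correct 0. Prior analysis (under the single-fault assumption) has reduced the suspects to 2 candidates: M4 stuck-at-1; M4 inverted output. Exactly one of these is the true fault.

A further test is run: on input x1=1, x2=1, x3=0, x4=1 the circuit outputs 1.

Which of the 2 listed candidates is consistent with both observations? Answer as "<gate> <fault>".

Evaluate each candidate on input x1=1, x2=1, x3=0, x4=1:
  M4 stuck-at-1: M1=0, M2=1, M3=0, M4=1 [stuck-at-1] → 1 — matches
  M4 inverted output: M1=0, M2=1, M3=0, M4=0 [inverted output] → 0 — eliminated
Only M4 stuck-at-1 reproduces the observed 1.

M4 stuck-at-1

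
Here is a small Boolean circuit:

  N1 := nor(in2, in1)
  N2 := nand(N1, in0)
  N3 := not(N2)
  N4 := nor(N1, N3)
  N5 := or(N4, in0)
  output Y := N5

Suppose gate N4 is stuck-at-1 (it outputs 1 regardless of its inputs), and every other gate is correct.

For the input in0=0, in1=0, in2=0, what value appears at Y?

1

Propagate with N4 forced: N1=1, N2=1, N3=0, N4=1 [stuck-at-1], N5=1.
So Y = 1. (Without the fault it would be 0.)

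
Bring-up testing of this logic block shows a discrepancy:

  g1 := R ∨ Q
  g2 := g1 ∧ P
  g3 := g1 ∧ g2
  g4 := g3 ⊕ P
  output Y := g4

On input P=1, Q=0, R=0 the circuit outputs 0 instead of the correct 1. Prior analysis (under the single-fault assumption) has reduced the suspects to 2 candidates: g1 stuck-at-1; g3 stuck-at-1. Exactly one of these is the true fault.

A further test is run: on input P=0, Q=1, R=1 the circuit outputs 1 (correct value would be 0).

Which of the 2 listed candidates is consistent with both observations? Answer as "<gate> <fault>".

Evaluate each candidate on input P=0, Q=1, R=1:
  g1 stuck-at-1: g1=1 [stuck-at-1], g2=0, g3=0, g4=0 → 0 — eliminated
  g3 stuck-at-1: g1=1, g2=0, g3=1 [stuck-at-1], g4=1 → 1 — matches
Only g3 stuck-at-1 reproduces the observed 1.

g3 stuck-at-1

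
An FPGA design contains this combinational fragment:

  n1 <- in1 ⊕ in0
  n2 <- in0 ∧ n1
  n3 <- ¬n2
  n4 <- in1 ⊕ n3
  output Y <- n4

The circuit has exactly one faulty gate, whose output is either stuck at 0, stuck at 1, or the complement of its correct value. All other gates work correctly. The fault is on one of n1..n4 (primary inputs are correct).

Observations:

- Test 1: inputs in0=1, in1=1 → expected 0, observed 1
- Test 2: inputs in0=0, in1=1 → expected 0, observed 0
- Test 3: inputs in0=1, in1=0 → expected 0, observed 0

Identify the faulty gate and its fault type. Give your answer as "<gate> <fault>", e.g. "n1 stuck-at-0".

Fault-free values for test 1 (in0=1, in1=1): n1=0, n2=0, n3=1, n4=0, giving Y=0. Observed 1.
Test 1: faults giving observed 1 are {n1 stuck-at-1, n1 inverted output, n2 stuck-at-1, n2 inverted output, n3 stuck-at-0, n3 inverted output, n4 stuck-at-1, n4 inverted output}.
Test 2 (in0=0, in1=1): fault-free n1=1, n2=0, n3=1, n4=0 → 0; observed 0. Eliminates n2 stuck-at-1, n2 inverted output, n3 stuck-at-0, n3 inverted output, n4 stuck-at-1, n4 inverted output.
Test 3 (in0=1, in1=0): fault-free n1=1, n2=1, n3=0, n4=0 → 0; observed 0. Eliminates n1 inverted output.
Only n1 stuck-at-1 is consistent with every test.

n1 stuck-at-1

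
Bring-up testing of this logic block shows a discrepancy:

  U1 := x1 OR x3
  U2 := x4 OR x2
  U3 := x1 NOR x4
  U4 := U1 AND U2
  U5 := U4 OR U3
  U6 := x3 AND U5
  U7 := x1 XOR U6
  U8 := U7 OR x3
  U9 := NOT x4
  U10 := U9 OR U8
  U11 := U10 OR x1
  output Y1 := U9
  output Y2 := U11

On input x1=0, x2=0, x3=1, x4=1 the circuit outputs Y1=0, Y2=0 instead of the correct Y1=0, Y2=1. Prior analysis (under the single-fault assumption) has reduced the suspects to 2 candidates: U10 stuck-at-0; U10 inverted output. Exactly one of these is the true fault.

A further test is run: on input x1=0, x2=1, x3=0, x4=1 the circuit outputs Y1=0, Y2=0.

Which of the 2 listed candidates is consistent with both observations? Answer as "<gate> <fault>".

U10 stuck-at-0

Evaluate each candidate on input x1=0, x2=1, x3=0, x4=1:
  U10 stuck-at-0: U1=0, U2=1, U3=0, U4=0, U5=0, U6=0, U7=0, U8=0, U9=0, U10=0 [stuck-at-0], U11=0 → Y1=0, Y2=0 — matches
  U10 inverted output: U1=0, U2=1, U3=0, U4=0, U5=0, U6=0, U7=0, U8=0, U9=0, U10=1 [inverted output], U11=1 → Y1=0, Y2=1 — eliminated
Only U10 stuck-at-0 reproduces the observed Y1=0, Y2=0.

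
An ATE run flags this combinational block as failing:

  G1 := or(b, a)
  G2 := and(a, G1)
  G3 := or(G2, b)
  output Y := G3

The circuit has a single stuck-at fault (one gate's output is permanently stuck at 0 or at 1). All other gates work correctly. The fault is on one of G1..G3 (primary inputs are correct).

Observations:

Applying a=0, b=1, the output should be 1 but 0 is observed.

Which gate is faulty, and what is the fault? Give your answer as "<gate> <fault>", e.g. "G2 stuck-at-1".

Fault-free values for test 1 (a=0, b=1): G1=1, G2=0, G3=1, giving Y=1. Observed 0.
Test 1: faults giving observed 0 are {G3 stuck-at-0}.
Only G3 stuck-at-0 is consistent with every test.

G3 stuck-at-0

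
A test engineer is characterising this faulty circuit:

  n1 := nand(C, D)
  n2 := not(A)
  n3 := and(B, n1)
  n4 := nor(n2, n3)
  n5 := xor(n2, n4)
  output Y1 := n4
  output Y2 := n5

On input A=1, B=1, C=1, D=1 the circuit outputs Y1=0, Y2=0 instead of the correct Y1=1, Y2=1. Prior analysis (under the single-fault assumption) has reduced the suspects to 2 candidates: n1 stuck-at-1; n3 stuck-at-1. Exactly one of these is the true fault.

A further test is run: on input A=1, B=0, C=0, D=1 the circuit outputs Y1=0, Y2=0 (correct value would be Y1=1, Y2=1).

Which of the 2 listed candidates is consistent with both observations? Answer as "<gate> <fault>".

n3 stuck-at-1

Evaluate each candidate on input A=1, B=0, C=0, D=1:
  n1 stuck-at-1: n1=1 [stuck-at-1], n2=0, n3=0, n4=1, n5=1 → Y1=1, Y2=1 — eliminated
  n3 stuck-at-1: n1=1, n2=0, n3=1 [stuck-at-1], n4=0, n5=0 → Y1=0, Y2=0 — matches
Only n3 stuck-at-1 reproduces the observed Y1=0, Y2=0.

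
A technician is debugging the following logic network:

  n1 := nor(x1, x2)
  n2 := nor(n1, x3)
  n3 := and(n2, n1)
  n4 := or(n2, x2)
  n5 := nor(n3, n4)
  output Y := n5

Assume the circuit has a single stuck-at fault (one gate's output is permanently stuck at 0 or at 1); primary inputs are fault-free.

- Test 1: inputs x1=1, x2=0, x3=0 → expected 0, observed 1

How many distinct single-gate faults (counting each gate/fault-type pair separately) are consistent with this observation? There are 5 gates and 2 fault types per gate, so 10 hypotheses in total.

4

Fault-free: n1=0, n2=1, n3=0, n4=1, n5=0 → 0. Observed 1.
  n1 stuck-at-0: output 0 ✗
  n1 stuck-at-1: output 1 ✓
  n2 stuck-at-0: output 1 ✓
  n2 stuck-at-1: output 0 ✗
  n3 stuck-at-0: output 0 ✗
  n3 stuck-at-1: output 0 ✗
  n4 stuck-at-0: output 1 ✓
  n4 stuck-at-1: output 0 ✗
  n5 stuck-at-0: output 0 ✗
  n5 stuck-at-1: output 1 ✓
Consistent faults: {n1 stuck-at-1, n2 stuck-at-0, n4 stuck-at-0, n5 stuck-at-1} — 4 in all.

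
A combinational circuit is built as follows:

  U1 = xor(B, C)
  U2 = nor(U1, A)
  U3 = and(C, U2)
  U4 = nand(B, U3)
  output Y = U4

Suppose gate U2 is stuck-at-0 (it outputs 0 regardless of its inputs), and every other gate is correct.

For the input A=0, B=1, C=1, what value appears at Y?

1

Propagate with U2 forced: U1=0, U2=0 [stuck-at-0], U3=0, U4=1.
So Y = 1. (Without the fault it would be 0.)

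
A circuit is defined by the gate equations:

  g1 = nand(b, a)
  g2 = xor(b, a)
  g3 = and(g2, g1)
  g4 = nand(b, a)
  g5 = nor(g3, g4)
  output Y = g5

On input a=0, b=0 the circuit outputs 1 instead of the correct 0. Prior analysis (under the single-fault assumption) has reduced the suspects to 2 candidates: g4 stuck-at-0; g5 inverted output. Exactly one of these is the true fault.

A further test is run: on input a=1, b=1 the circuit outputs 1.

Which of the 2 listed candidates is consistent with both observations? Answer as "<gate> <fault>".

Evaluate each candidate on input a=1, b=1:
  g4 stuck-at-0: g1=0, g2=0, g3=0, g4=0 [stuck-at-0], g5=1 → 1 — matches
  g5 inverted output: g1=0, g2=0, g3=0, g4=0, g5=0 [inverted output] → 0 — eliminated
Only g4 stuck-at-0 reproduces the observed 1.

g4 stuck-at-0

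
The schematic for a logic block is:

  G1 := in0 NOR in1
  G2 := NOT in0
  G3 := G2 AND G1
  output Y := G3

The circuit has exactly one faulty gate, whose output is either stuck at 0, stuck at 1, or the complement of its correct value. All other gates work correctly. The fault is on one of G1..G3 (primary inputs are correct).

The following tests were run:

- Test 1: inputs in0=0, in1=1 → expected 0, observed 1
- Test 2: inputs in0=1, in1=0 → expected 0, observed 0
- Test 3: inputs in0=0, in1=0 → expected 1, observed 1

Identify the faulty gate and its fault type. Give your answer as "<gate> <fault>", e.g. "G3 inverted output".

G1 stuck-at-1

Fault-free values for test 1 (in0=0, in1=1): G1=0, G2=1, G3=0, giving Y=0. Observed 1.
Test 1: faults giving observed 1 are {G1 stuck-at-1, G1 inverted output, G3 stuck-at-1, G3 inverted output}.
Test 2 (in0=1, in1=0): fault-free G1=0, G2=0, G3=0 → 0; observed 0. Eliminates G3 stuck-at-1, G3 inverted output.
Test 3 (in0=0, in1=0): fault-free G1=1, G2=1, G3=1 → 1; observed 1. Eliminates G1 inverted output.
Only G1 stuck-at-1 is consistent with every test.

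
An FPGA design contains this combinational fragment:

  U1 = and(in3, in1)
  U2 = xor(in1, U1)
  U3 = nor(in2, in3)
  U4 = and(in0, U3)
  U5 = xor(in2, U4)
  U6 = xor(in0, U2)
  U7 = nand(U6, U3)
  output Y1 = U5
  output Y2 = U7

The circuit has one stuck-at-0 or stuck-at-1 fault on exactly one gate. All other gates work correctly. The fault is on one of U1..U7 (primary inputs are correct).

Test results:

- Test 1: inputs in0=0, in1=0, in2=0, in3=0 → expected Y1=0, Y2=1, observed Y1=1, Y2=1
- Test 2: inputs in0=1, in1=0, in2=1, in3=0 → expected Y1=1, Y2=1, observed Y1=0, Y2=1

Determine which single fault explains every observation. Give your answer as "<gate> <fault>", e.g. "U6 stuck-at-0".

Fault-free values for test 1 (in0=0, in1=0, in2=0, in3=0): U1=0, U2=0, U3=1, U4=0, U5=0, U6=0, U7=1, giving Y1=0, Y2=1. Observed Y1=1, Y2=1.
Test 1: faults giving observed Y1=1, Y2=1 are {U4 stuck-at-1, U5 stuck-at-1}.
Test 2 (in0=1, in1=0, in2=1, in3=0): fault-free U1=0, U2=0, U3=0, U4=0, U5=1, U6=1, U7=1 → Y1=1, Y2=1; observed Y1=0, Y2=1. Eliminates U5 stuck-at-1.
Only U4 stuck-at-1 is consistent with every test.

U4 stuck-at-1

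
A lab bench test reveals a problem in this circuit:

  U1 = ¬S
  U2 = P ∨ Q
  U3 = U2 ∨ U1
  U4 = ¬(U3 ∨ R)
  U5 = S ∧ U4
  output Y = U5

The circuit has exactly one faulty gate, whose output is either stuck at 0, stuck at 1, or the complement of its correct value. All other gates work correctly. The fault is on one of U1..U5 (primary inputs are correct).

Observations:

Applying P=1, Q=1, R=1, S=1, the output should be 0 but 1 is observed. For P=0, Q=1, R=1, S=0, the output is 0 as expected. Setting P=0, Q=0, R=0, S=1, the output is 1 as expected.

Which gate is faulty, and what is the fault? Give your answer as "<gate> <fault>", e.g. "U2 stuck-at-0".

U4 stuck-at-1

Fault-free values for test 1 (P=1, Q=1, R=1, S=1): U1=0, U2=1, U3=1, U4=0, U5=0, giving Y=0. Observed 1.
Test 1: faults giving observed 1 are {U4 stuck-at-1, U4 inverted output, U5 stuck-at-1, U5 inverted output}.
Test 2 (P=0, Q=1, R=1, S=0): fault-free U1=1, U2=1, U3=1, U4=0, U5=0 → 0; observed 0. Eliminates U5 stuck-at-1, U5 inverted output.
Test 3 (P=0, Q=0, R=0, S=1): fault-free U1=0, U2=0, U3=0, U4=1, U5=1 → 1; observed 1. Eliminates U4 inverted output.
Only U4 stuck-at-1 is consistent with every test.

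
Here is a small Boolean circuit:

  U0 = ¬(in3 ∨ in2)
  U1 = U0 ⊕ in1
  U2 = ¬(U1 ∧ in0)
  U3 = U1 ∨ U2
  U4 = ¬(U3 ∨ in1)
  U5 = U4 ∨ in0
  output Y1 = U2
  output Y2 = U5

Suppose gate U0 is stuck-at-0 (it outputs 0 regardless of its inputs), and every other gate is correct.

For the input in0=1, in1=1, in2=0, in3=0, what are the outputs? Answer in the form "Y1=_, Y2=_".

Propagate with U0 forced: U0=0 [stuck-at-0], U1=1, U2=0, U3=1, U4=0, U5=1.
So the outputs are Y1=0, Y2=1. (Without the fault they would be Y1=1, Y2=1.)

Y1=0, Y2=1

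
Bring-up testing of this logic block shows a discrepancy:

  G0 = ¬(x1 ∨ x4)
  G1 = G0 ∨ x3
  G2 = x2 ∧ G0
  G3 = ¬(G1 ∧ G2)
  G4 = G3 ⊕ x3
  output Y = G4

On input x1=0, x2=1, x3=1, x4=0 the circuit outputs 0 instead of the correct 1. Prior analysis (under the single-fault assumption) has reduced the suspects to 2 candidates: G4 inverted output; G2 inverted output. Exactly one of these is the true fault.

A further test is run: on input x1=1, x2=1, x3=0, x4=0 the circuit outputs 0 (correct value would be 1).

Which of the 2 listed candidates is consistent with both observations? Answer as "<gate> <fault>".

G4 inverted output

Evaluate each candidate on input x1=1, x2=1, x3=0, x4=0:
  G4 inverted output: G0=0, G1=0, G2=0, G3=1, G4=0 [inverted output] → 0 — matches
  G2 inverted output: G0=0, G1=0, G2=1 [inverted output], G3=1, G4=1 → 1 — eliminated
Only G4 inverted output reproduces the observed 0.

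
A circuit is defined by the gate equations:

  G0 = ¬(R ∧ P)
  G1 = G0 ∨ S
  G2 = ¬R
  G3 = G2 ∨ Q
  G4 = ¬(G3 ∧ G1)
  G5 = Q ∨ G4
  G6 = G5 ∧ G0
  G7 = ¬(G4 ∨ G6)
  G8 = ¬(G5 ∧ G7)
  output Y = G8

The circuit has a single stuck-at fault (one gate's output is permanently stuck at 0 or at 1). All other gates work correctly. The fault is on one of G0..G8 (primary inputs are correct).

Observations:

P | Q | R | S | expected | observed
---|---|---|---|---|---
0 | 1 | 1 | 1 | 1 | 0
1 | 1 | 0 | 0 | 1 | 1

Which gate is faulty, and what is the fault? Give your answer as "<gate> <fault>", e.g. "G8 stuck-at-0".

G0 stuck-at-0

Fault-free values for test 1 (P=0, Q=1, R=1, S=1): G0=1, G1=1, G2=0, G3=1, G4=0, G5=1, G6=1, G7=0, G8=1, giving Y=1. Observed 0.
Test 1: faults giving observed 0 are {G0 stuck-at-0, G6 stuck-at-0, G7 stuck-at-1, G8 stuck-at-0}.
Test 2 (P=1, Q=1, R=0, S=0): fault-free G0=1, G1=1, G2=1, G3=1, G4=0, G5=1, G6=1, G7=0, G8=1 → 1; observed 1. Eliminates G6 stuck-at-0, G7 stuck-at-1, G8 stuck-at-0.
Only G0 stuck-at-0 is consistent with every test.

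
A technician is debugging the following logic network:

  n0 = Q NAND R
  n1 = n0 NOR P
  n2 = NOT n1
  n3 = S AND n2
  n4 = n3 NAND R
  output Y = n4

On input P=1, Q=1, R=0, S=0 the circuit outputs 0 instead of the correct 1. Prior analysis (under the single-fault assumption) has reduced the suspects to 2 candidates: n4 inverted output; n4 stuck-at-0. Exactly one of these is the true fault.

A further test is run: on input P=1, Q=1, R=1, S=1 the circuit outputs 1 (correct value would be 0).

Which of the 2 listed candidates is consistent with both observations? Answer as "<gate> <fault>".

n4 inverted output

Evaluate each candidate on input P=1, Q=1, R=1, S=1:
  n4 inverted output: n0=0, n1=0, n2=1, n3=1, n4=1 [inverted output] → 1 — matches
  n4 stuck-at-0: n0=0, n1=0, n2=1, n3=1, n4=0 [stuck-at-0] → 0 — eliminated
Only n4 inverted output reproduces the observed 1.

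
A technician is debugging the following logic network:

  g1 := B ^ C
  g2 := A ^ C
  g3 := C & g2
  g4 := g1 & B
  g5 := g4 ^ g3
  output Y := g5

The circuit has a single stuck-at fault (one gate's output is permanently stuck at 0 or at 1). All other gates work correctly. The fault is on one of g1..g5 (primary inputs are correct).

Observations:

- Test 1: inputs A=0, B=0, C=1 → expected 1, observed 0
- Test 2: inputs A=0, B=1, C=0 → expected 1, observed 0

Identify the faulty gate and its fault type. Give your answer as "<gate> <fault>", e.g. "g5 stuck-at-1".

Fault-free values for test 1 (A=0, B=0, C=1): g1=1, g2=1, g3=1, g4=0, g5=1, giving Y=1. Observed 0.
Test 1: faults giving observed 0 are {g2 stuck-at-0, g3 stuck-at-0, g4 stuck-at-1, g5 stuck-at-0}.
Test 2 (A=0, B=1, C=0): fault-free g1=1, g2=0, g3=0, g4=1, g5=1 → 1; observed 0. Eliminates g2 stuck-at-0, g3 stuck-at-0, g4 stuck-at-1.
Only g5 stuck-at-0 is consistent with every test.

g5 stuck-at-0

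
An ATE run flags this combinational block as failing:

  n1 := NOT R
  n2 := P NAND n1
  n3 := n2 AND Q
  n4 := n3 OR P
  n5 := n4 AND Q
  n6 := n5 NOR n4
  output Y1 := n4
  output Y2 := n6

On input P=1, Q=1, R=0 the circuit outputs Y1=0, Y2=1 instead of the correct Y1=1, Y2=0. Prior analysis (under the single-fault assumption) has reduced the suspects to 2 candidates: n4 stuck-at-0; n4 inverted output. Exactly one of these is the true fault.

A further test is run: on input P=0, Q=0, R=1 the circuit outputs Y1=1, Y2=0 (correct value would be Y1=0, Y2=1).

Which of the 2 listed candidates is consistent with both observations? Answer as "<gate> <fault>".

n4 inverted output

Evaluate each candidate on input P=0, Q=0, R=1:
  n4 stuck-at-0: n1=0, n2=1, n3=0, n4=0 [stuck-at-0], n5=0, n6=1 → Y1=0, Y2=1 — eliminated
  n4 inverted output: n1=0, n2=1, n3=0, n4=1 [inverted output], n5=0, n6=0 → Y1=1, Y2=0 — matches
Only n4 inverted output reproduces the observed Y1=1, Y2=0.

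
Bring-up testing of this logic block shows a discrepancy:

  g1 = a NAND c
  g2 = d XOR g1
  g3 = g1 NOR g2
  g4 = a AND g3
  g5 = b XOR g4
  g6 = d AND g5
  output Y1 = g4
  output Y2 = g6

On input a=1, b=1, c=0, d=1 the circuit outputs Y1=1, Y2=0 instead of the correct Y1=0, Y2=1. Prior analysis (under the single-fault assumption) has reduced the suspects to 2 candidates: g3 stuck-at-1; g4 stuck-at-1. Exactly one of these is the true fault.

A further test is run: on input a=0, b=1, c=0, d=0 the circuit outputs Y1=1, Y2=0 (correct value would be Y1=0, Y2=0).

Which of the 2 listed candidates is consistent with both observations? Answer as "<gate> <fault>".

Evaluate each candidate on input a=0, b=1, c=0, d=0:
  g3 stuck-at-1: g1=1, g2=1, g3=1 [stuck-at-1], g4=0, g5=1, g6=0 → Y1=0, Y2=0 — eliminated
  g4 stuck-at-1: g1=1, g2=1, g3=0, g4=1 [stuck-at-1], g5=0, g6=0 → Y1=1, Y2=0 — matches
Only g4 stuck-at-1 reproduces the observed Y1=1, Y2=0.

g4 stuck-at-1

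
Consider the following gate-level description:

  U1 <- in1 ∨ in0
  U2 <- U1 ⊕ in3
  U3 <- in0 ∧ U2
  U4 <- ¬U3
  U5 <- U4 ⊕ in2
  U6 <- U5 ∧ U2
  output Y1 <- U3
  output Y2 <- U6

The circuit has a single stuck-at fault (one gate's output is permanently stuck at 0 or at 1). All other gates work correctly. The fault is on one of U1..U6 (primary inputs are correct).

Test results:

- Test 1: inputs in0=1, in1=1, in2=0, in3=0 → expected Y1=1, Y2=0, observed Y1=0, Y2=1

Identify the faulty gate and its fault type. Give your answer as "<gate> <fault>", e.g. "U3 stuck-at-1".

U3 stuck-at-0

Fault-free values for test 1 (in0=1, in1=1, in2=0, in3=0): U1=1, U2=1, U3=1, U4=0, U5=0, U6=0, giving Y1=1, Y2=0. Observed Y1=0, Y2=1.
Test 1: faults giving observed Y1=0, Y2=1 are {U3 stuck-at-0}.
Only U3 stuck-at-0 is consistent with every test.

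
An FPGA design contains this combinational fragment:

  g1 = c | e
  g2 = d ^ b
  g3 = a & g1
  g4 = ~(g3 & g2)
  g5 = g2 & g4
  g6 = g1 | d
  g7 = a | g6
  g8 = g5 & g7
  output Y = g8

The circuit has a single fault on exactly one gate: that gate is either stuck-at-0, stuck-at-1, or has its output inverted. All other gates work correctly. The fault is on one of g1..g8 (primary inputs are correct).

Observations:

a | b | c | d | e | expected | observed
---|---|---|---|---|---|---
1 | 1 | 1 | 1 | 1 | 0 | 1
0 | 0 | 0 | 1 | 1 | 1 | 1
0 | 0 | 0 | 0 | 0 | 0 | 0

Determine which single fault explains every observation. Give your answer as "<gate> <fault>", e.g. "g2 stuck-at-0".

Fault-free values for test 1 (a=1, b=1, c=1, d=1, e=1): g1=1, g2=0, g3=1, g4=1, g5=0, g6=1, g7=1, g8=0, giving Y=0. Observed 1.
Test 1: faults giving observed 1 are {g5 stuck-at-1, g5 inverted output, g8 stuck-at-1, g8 inverted output}.
Test 2 (a=0, b=0, c=0, d=1, e=1): fault-free g1=1, g2=1, g3=0, g4=1, g5=1, g6=1, g7=1, g8=1 → 1; observed 1. Eliminates g5 inverted output, g8 inverted output.
Test 3 (a=0, b=0, c=0, d=0, e=0): fault-free g1=0, g2=0, g3=0, g4=1, g5=0, g6=0, g7=0, g8=0 → 0; observed 0. Eliminates g8 stuck-at-1.
Only g5 stuck-at-1 is consistent with every test.

g5 stuck-at-1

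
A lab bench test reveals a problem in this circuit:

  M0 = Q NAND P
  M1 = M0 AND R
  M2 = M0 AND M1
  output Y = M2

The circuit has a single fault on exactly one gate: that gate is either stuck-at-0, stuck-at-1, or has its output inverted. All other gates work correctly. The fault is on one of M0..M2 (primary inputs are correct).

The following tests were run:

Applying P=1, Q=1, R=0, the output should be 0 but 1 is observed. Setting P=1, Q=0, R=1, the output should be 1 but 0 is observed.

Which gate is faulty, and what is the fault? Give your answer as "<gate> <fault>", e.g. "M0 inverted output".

Fault-free values for test 1 (P=1, Q=1, R=0): M0=0, M1=0, M2=0, giving Y=0. Observed 1.
Test 1: faults giving observed 1 are {M2 stuck-at-1, M2 inverted output}.
Test 2 (P=1, Q=0, R=1): fault-free M0=1, M1=1, M2=1 → 1; observed 0. Eliminates M2 stuck-at-1.
Only M2 inverted output is consistent with every test.

M2 inverted output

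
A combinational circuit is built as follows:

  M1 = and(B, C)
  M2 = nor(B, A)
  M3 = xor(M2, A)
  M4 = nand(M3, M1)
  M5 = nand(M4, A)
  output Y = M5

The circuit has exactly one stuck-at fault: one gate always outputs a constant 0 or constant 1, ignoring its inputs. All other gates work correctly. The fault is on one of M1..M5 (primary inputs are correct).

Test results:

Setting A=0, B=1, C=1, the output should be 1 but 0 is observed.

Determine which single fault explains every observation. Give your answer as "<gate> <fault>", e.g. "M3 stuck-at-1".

M5 stuck-at-0

Fault-free values for test 1 (A=0, B=1, C=1): M1=1, M2=0, M3=0, M4=1, M5=1, giving Y=1. Observed 0.
Test 1: faults giving observed 0 are {M5 stuck-at-0}.
Only M5 stuck-at-0 is consistent with every test.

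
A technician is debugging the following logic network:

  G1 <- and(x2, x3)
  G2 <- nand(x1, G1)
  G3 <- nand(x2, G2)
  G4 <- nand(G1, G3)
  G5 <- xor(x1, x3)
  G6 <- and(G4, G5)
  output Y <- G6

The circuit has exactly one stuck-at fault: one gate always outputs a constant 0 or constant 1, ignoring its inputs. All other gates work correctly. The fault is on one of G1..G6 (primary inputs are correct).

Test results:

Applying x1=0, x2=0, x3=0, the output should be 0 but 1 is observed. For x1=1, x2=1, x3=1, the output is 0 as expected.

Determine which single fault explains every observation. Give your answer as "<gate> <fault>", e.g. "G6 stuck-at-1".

G5 stuck-at-1

Fault-free values for test 1 (x1=0, x2=0, x3=0): G1=0, G2=1, G3=1, G4=1, G5=0, G6=0, giving Y=0. Observed 1.
Test 1: faults giving observed 1 are {G5 stuck-at-1, G6 stuck-at-1}.
Test 2 (x1=1, x2=1, x3=1): fault-free G1=1, G2=0, G3=1, G4=0, G5=0, G6=0 → 0; observed 0. Eliminates G6 stuck-at-1.
Only G5 stuck-at-1 is consistent with every test.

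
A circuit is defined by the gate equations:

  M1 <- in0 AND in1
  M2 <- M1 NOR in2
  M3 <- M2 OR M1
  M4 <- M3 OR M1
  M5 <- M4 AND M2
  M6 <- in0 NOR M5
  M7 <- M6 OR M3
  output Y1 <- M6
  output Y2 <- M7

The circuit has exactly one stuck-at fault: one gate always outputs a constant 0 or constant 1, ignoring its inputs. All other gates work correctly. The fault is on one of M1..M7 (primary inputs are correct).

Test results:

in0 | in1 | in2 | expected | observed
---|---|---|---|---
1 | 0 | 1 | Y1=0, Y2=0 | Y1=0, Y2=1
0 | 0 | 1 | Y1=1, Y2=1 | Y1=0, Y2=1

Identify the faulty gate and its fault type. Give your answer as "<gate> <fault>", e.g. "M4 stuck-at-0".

M2 stuck-at-1

Fault-free values for test 1 (in0=1, in1=0, in2=1): M1=0, M2=0, M3=0, M4=0, M5=0, M6=0, M7=0, giving Y1=0, Y2=0. Observed Y1=0, Y2=1.
Test 1: faults giving observed Y1=0, Y2=1 are {M1 stuck-at-1, M2 stuck-at-1, M3 stuck-at-1, M7 stuck-at-1}.
Test 2 (in0=0, in1=0, in2=1): fault-free M1=0, M2=0, M3=0, M4=0, M5=0, M6=1, M7=1 → Y1=1, Y2=1; observed Y1=0, Y2=1. Eliminates M1 stuck-at-1, M3 stuck-at-1, M7 stuck-at-1.
Only M2 stuck-at-1 is consistent with every test.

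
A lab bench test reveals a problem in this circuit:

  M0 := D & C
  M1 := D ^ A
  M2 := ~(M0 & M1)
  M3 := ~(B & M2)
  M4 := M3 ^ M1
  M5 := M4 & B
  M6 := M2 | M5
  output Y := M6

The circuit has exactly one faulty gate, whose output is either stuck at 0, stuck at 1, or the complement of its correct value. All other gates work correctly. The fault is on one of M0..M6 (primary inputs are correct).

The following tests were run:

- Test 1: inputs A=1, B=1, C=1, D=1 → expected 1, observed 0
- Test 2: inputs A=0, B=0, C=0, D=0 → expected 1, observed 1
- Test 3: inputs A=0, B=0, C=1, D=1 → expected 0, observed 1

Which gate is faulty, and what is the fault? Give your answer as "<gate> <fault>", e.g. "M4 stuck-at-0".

M1 inverted output

Fault-free values for test 1 (A=1, B=1, C=1, D=1): M0=1, M1=0, M2=1, M3=0, M4=0, M5=0, M6=1, giving Y=1. Observed 0.
Test 1: faults giving observed 0 are {M1 stuck-at-1, M1 inverted output, M6 stuck-at-0, M6 inverted output}.
Test 2 (A=0, B=0, C=0, D=0): fault-free M0=0, M1=0, M2=1, M3=1, M4=1, M5=0, M6=1 → 1; observed 1. Eliminates M6 stuck-at-0, M6 inverted output.
Test 3 (A=0, B=0, C=1, D=1): fault-free M0=1, M1=1, M2=0, M3=1, M4=0, M5=0, M6=0 → 0; observed 1. Eliminates M1 stuck-at-1.
Only M1 inverted output is consistent with every test.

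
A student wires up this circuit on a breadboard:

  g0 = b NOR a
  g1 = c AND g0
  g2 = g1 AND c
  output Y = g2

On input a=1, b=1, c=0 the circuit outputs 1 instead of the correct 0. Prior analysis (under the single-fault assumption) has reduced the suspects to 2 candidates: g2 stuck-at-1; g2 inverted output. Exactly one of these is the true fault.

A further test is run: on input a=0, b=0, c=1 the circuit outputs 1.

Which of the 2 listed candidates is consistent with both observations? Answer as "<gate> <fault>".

Evaluate each candidate on input a=0, b=0, c=1:
  g2 stuck-at-1: g0=1, g1=1, g2=1 [stuck-at-1] → 1 — matches
  g2 inverted output: g0=1, g1=1, g2=0 [inverted output] → 0 — eliminated
Only g2 stuck-at-1 reproduces the observed 1.

g2 stuck-at-1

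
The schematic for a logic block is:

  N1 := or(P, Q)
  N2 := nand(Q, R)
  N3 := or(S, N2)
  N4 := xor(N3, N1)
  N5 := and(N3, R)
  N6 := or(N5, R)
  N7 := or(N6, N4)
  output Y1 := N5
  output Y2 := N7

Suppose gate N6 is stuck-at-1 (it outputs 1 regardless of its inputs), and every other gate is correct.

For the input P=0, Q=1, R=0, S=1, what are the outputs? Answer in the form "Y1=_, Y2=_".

Y1=0, Y2=1

Propagate with N6 forced: N1=1, N2=1, N3=1, N4=0, N5=0, N6=1 [stuck-at-1], N7=1.
So the outputs are Y1=0, Y2=1. (Without the fault they would be Y1=0, Y2=0.)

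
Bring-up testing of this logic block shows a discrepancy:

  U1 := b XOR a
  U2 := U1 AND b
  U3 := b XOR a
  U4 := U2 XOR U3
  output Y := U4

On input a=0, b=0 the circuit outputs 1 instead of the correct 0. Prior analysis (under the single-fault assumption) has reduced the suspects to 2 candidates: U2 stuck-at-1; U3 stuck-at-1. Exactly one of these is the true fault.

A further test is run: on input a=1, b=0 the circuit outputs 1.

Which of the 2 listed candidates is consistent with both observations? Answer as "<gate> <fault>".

Evaluate each candidate on input a=1, b=0:
  U2 stuck-at-1: U1=1, U2=1 [stuck-at-1], U3=1, U4=0 → 0 — eliminated
  U3 stuck-at-1: U1=1, U2=0, U3=1 [stuck-at-1], U4=1 → 1 — matches
Only U3 stuck-at-1 reproduces the observed 1.

U3 stuck-at-1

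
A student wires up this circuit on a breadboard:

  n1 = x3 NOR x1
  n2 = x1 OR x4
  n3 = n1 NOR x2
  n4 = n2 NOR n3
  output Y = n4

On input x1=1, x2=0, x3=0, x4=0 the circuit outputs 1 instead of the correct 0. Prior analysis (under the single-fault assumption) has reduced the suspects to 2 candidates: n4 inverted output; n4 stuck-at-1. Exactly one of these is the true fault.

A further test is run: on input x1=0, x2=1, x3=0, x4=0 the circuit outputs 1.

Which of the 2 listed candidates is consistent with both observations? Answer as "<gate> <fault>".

Evaluate each candidate on input x1=0, x2=1, x3=0, x4=0:
  n4 inverted output: n1=1, n2=0, n3=0, n4=0 [inverted output] → 0 — eliminated
  n4 stuck-at-1: n1=1, n2=0, n3=0, n4=1 [stuck-at-1] → 1 — matches
Only n4 stuck-at-1 reproduces the observed 1.

n4 stuck-at-1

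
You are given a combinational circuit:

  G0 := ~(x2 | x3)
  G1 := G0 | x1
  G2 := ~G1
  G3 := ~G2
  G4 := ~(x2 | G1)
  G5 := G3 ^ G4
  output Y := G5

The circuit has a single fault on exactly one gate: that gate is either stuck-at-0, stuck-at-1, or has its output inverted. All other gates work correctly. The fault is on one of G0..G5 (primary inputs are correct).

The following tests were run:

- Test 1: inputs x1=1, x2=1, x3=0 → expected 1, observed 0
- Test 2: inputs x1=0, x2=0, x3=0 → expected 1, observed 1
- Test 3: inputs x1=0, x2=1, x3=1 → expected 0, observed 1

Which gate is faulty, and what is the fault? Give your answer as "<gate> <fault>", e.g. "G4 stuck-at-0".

G1 inverted output

Fault-free values for test 1 (x1=1, x2=1, x3=0): G0=0, G1=1, G2=0, G3=1, G4=0, G5=1, giving Y=1. Observed 0.
Test 1: faults giving observed 0 are {G1 stuck-at-0, G1 inverted output, G2 stuck-at-1, G2 inverted output, G3 stuck-at-0, G3 inverted output, G4 stuck-at-1, G4 inverted output, G5 stuck-at-0, G5 inverted output}.
Test 2 (x1=0, x2=0, x3=0): fault-free G0=1, G1=1, G2=0, G3=1, G4=0, G5=1 → 1; observed 1. Eliminates G2 stuck-at-1, G2 inverted output, G3 stuck-at-0, G3 inverted output, G4 stuck-at-1, G4 inverted output, G5 stuck-at-0, G5 inverted output.
Test 3 (x1=0, x2=1, x3=1): fault-free G0=0, G1=0, G2=1, G3=0, G4=0, G5=0 → 0; observed 1. Eliminates G1 stuck-at-0.
Only G1 inverted output is consistent with every test.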